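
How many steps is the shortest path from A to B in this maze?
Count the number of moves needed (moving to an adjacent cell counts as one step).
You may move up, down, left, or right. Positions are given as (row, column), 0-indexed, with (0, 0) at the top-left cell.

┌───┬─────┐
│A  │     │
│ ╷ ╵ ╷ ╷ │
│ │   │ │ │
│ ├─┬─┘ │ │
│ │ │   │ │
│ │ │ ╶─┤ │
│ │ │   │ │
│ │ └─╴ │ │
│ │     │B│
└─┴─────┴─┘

Using BFS to find shortest path:
Start: (0, 0), End: (4, 4)
Path found:
(0,0) → (0,1) → (1,1) → (1,2) → (0,2) → (0,3) → (0,4) → (1,4) → (2,4) → (3,4) → (4,4)
Number of steps: 10

Solution:

┌───┬─────┐
│A ↓│↱ → ↓│
│ ╷ ╵ ╷ ╷ │
│ │↳ ↑│ │↓│
│ ├─┬─┘ │ │
│ │ │   │↓│
│ │ │ ╶─┤ │
│ │ │   │↓│
│ │ └─╴ │ │
│ │     │B│
└─┴─────┴─┘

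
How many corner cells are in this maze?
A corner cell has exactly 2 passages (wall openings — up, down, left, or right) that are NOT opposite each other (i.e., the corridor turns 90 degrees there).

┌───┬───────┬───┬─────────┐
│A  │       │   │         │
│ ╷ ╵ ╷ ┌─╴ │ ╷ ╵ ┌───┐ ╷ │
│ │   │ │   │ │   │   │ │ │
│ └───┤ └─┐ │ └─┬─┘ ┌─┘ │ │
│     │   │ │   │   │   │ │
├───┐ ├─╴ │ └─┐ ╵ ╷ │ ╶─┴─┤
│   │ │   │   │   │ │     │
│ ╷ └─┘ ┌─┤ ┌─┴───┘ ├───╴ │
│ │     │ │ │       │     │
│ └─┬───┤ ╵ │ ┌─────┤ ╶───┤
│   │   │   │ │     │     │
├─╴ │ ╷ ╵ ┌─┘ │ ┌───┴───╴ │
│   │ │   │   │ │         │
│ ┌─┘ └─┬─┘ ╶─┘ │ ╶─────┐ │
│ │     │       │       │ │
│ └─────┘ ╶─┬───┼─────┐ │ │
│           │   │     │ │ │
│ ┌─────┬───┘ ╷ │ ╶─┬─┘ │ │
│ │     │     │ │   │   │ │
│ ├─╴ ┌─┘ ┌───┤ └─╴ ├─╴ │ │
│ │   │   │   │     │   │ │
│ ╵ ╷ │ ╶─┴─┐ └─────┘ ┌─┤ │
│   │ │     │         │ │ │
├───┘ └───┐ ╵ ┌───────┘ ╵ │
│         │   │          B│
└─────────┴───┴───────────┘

Counting corner cells (2 non-opposite passages):
Total corners: 78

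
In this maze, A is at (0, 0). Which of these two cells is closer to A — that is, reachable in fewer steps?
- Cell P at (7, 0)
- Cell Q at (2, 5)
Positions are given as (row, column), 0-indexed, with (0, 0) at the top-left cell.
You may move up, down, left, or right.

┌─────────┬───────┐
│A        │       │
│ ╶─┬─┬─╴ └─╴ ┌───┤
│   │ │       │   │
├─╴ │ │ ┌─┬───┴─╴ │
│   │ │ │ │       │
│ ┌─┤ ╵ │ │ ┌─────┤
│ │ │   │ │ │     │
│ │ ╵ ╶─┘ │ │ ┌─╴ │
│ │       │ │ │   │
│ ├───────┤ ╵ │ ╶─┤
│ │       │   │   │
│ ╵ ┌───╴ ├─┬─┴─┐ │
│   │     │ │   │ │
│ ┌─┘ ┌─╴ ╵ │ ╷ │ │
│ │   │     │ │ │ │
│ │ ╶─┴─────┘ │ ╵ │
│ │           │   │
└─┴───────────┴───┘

Shortest path A → P at (7, 0): 9 steps
Shortest path A → Q at (2, 5): 45 steps

P is closer (9 steps vs 45 steps).

Path to P:

┌─────────┬───────┐
│A        │       │
│ ╶─┬─┬─╴ └─╴ ┌───┤
│↳ ↓│ │       │   │
├─╴ │ │ ┌─┬───┴─╴ │
│↓ ↲│ │ │ │       │
│ ┌─┤ ╵ │ │ ┌─────┤
│↓│ │   │ │ │     │
│ │ ╵ ╶─┘ │ │ ┌─╴ │
│↓│       │ │ │   │
│ ├───────┤ ╵ │ ╶─┤
│↓│       │   │   │
│ ╵ ┌───╴ ├─┬─┴─┐ │
│↓  │     │ │   │ │
│ ┌─┘ ┌─╴ ╵ │ ╷ │ │
│P│   │     │ │ │ │
│ │ ╶─┴─────┘ │ ╵ │
│ │           │   │
└─┴───────────┴───┘

Path to Q:

┌─────────┬───────┐
│A        │       │
│ ╶─┬─┬─╴ └─╴ ┌───┤
│↳ ↓│ │       │   │
├─╴ │ │ ┌─┬───┴─╴ │
│↓ ↲│ │ │ │Q      │
│ ┌─┤ ╵ │ │ ┌─────┤
│↓│ │   │ │↑│↓ ← ↰│
│ │ ╵ ╶─┘ │ │ ┌─╴ │
│↓│       │↑│↓│↱ ↑│
│ ├───────┤ ╵ │ ╶─┤
│↓│↱ → → ↓│↑ ↲│↑ ↰│
│ ╵ ┌───╴ ├─┬─┴─┐ │
│↳ ↑│↓ ← ↲│ │↱ ↓│↑│
│ ┌─┘ ┌─╴ ╵ │ ╷ │ │
│ │↓ ↲│     │↑│↓│↑│
│ │ ╶─┴─────┘ │ ╵ │
│ │↳ → → → → ↑│↳ ↑│
└─┴───────────┴───┘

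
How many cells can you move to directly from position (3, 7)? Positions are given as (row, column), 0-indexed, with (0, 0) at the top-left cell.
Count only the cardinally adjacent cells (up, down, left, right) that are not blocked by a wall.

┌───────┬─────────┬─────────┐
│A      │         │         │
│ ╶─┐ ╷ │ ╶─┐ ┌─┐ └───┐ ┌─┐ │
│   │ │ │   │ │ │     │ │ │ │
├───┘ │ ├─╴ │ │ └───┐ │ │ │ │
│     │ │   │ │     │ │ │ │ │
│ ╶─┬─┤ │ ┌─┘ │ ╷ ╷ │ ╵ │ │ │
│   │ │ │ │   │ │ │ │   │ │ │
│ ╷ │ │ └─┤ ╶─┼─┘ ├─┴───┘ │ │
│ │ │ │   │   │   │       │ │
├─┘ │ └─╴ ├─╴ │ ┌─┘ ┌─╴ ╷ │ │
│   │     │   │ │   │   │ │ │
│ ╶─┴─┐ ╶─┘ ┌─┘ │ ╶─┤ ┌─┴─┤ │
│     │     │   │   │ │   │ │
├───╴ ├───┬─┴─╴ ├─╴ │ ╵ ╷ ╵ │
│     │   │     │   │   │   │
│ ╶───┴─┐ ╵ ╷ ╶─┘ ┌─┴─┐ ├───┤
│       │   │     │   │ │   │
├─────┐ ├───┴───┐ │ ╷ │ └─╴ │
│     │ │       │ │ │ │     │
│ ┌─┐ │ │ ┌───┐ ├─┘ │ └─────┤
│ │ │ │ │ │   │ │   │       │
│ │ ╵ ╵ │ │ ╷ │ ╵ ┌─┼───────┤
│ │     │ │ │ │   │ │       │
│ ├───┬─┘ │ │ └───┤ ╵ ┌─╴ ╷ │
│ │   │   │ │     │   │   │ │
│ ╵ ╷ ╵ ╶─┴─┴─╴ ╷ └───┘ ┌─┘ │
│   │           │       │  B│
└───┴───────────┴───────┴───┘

Checking passable neighbors of (3, 7):
Neighbors: (2, 7)
Count: 1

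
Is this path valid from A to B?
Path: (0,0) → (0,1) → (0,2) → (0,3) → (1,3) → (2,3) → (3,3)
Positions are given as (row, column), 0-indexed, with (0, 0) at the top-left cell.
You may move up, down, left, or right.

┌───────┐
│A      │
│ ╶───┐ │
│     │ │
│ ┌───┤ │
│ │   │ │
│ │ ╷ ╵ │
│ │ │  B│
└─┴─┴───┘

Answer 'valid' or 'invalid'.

Checking path validity:
Result: All consecutive moves are passable.

valid

Correct solution:

┌───────┐
│A → → ↓│
│ ╶───┐ │
│     │↓│
│ ┌───┤ │
│ │   │↓│
│ │ ╷ ╵ │
│ │ │  B│
└─┴─┴───┘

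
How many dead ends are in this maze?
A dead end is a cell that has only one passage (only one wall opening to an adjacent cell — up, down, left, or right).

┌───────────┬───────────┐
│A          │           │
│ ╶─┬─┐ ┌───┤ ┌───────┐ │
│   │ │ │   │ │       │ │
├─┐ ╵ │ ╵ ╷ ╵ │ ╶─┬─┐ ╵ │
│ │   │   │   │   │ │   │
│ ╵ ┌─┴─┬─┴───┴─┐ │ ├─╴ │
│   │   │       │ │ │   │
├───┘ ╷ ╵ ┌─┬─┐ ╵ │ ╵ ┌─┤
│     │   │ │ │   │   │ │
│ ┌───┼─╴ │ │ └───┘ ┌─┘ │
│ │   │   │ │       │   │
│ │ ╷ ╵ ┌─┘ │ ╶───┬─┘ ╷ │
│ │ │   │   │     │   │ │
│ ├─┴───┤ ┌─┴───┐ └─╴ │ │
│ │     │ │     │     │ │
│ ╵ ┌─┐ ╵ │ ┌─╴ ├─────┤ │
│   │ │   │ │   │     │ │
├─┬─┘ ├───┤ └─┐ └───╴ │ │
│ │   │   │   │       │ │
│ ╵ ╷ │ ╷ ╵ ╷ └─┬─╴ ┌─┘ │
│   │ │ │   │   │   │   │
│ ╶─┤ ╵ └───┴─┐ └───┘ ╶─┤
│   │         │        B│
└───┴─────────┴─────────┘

Checking each cell for number of passages:

Dead ends found at positions:
  (0, 5)
  (1, 2)
  (2, 0)
  (2, 9)
  (4, 5)
  (4, 6)
  (4, 11)
  (6, 1)
  (6, 9)
  (8, 2)
  (8, 6)
  (8, 8)
  (9, 0)
  (10, 8)
  (11, 1)
  (11, 6)
  (11, 11)
Total dead ends: 17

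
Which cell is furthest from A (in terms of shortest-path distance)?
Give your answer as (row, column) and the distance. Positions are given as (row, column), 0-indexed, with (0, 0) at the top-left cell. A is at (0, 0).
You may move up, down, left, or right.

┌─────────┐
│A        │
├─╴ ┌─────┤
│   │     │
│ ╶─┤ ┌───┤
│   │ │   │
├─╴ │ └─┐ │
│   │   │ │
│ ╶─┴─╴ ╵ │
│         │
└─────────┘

Computing BFS distances from A to all cells:
Furthest cell: (1, 4)
Distance: 17 steps

Path from A to the furthest cell:

┌─────────┐
│A ↓      │
├─╴ ┌─────┤
│↓ ↲│↱ → B│
│ ╶─┤ ┌───┤
│↳ ↓│↑│   │
├─╴ │ └─┐ │
│↓ ↲│↑ ↰│ │
│ ╶─┴─╴ ╵ │
│↳ → → ↑  │
└─────────┘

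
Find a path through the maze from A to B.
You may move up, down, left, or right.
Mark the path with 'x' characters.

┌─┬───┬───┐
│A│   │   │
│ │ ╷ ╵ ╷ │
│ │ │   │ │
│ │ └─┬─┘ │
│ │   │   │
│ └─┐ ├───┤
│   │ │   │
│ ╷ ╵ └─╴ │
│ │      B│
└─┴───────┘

Finding the shortest path through the maze:
Path length: 8 steps
Directions: down → down → down → right → down → right → right → right

Solution:

┌─┬───┬───┐
│A│   │   │
│ │ ╷ ╵ ╷ │
│x│ │   │ │
│ │ └─┬─┘ │
│x│   │   │
│ └─┐ ├───┤
│x x│ │   │
│ ╷ ╵ └─╴ │
│ │x x x B│
└─┴───────┘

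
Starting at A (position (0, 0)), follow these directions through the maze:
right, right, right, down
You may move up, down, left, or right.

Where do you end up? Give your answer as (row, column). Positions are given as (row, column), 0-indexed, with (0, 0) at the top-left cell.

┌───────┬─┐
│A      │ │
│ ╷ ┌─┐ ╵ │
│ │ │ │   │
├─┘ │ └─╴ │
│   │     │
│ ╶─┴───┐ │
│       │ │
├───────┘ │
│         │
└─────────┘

Following directions step by step:
Start: (0, 0)
  right: (0, 0) → (0, 1)
  right: (0, 1) → (0, 2)
  right: (0, 2) → (0, 3)
  down: (0, 3) → (1, 3)
Final position: (1, 3)

Path taken:

┌───────┬─┐
│A → → ↓│ │
│ ╷ ┌─┐ ╵ │
│ │ │ │B  │
├─┘ │ └─╴ │
│   │     │
│ ╶─┴───┐ │
│       │ │
├───────┘ │
│         │
└─────────┘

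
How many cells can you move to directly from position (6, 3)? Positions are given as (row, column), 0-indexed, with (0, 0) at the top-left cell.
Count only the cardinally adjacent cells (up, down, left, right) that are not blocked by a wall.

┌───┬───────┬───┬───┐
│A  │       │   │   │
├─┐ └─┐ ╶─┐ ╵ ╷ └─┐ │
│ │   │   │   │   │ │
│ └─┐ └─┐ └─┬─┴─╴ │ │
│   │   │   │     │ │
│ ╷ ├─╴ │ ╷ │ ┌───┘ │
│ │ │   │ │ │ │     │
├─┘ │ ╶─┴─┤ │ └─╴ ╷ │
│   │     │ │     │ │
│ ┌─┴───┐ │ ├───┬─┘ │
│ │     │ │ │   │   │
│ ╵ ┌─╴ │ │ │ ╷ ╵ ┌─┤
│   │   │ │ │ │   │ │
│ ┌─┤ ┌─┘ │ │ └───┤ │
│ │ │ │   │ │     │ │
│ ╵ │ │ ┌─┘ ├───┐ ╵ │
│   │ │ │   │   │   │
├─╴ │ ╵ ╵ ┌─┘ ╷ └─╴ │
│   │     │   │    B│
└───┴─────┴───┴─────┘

Checking passable neighbors of (6, 3):
Neighbors: (5, 3), (6, 2)
Count: 2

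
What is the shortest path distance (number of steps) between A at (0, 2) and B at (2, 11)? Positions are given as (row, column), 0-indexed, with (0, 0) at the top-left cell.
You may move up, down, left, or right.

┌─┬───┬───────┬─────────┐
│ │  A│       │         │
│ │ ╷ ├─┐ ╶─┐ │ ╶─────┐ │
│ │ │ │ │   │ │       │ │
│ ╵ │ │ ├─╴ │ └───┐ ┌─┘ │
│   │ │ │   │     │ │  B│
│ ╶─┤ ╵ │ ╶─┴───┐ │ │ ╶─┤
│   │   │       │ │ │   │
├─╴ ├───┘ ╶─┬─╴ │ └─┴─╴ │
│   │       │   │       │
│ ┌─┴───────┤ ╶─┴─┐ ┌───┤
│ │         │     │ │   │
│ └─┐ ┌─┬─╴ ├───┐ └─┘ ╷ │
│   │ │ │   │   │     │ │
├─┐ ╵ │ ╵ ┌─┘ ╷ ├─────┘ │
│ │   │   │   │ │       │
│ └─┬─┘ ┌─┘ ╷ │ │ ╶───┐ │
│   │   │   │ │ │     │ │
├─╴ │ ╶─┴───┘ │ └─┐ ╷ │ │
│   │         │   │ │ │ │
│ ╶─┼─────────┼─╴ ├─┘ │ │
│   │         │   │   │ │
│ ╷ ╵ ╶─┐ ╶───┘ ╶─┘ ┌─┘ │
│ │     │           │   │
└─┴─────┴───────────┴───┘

Finding path from (0, 2) to (2, 11):
Path: (0,2) → (0,1) → (1,1) → (2,1) → (2,0) → (3,0) → (3,1) → (4,1) → (4,0) → (5,0) → (6,0) → (6,1) → (7,1) → (7,2) → (6,2) → (5,2) → (5,3) → (5,4) → (5,5) → (6,5) → (6,4) → (7,4) → (7,3) → (8,3) → (8,2) → (9,2) → (9,3) → (9,4) → (9,5) → (9,6) → (8,6) → (7,6) → (6,6) → (6,7) → (7,7) → (8,7) → (9,7) → (9,8) → (10,8) → (10,7) → (11,7) → (11,8) → (11,9) → (10,9) → (10,10) → (9,10) → (8,10) → (8,9) → (8,8) → (7,8) → (7,9) → (7,10) → (7,11) → (6,11) → (5,11) → (5,10) → (6,10) → (6,9) → (6,8) → (5,8) → (5,7) → (5,6) → (4,6) → (4,7) → (3,7) → (3,6) → (3,5) → (3,4) → (2,4) → (2,5) → (1,5) → (1,4) → (0,4) → (0,5) → (0,6) → (1,6) → (2,6) → (2,7) → (2,8) → (3,8) → (4,8) → (4,9) → (4,10) → (4,11) → (3,11) → (3,10) → (2,10) → (2,11)
Distance: 87 steps

Solution:

┌─┬───┬───────┬─────────┐
│ │↓ A│  ↱ → ↓│         │
│ │ ╷ ├─┐ ╶─┐ │ ╶─────┐ │
│ │↓│ │ │↑ ↰│↓│       │ │
│ ╵ │ │ ├─╴ │ └───┐ ┌─┘ │
│↓ ↲│ │ │↱ ↑│↳ → ↓│ │↱ B│
│ ╶─┤ ╵ │ ╶─┴───┐ │ │ ╶─┤
│↳ ↓│   │↑ ← ← ↰│↓│ │↑ ↰│
├─╴ ├───┘ ╶─┬─╴ │ └─┴─╴ │
│↓ ↲│       │↱ ↑│↳ → → ↑│
│ ┌─┴───────┤ ╶─┴─┐ ┌───┤
│↓│  ↱ → → ↓│↑ ← ↰│ │↓ ↰│
│ └─┐ ┌─┬─╴ ├───┐ └─┘ ╷ │
│↳ ↓│↑│ │↓ ↲│↱ ↓│↑ ← ↲│↑│
├─┐ ╵ │ ╵ ┌─┘ ╷ ├─────┘ │
│ │↳ ↑│↓ ↲│  ↑│↓│↱ → → ↑│
│ └─┬─┘ ┌─┘ ╷ │ │ ╶───┐ │
│   │↓ ↲│   │↑│↓│↑ ← ↰│ │
├─╴ │ ╶─┴───┘ │ └─┐ ╷ │ │
│   │↳ → → → ↑│↳ ↓│ │↑│ │
│ ╶─┼─────────┼─╴ ├─┘ │ │
│   │         │↓ ↲│↱ ↑│ │
│ ╷ ╵ ╶─┐ ╶───┘ ╶─┘ ┌─┘ │
│ │     │      ↳ → ↑│   │
└─┴─────┴───────────┴───┘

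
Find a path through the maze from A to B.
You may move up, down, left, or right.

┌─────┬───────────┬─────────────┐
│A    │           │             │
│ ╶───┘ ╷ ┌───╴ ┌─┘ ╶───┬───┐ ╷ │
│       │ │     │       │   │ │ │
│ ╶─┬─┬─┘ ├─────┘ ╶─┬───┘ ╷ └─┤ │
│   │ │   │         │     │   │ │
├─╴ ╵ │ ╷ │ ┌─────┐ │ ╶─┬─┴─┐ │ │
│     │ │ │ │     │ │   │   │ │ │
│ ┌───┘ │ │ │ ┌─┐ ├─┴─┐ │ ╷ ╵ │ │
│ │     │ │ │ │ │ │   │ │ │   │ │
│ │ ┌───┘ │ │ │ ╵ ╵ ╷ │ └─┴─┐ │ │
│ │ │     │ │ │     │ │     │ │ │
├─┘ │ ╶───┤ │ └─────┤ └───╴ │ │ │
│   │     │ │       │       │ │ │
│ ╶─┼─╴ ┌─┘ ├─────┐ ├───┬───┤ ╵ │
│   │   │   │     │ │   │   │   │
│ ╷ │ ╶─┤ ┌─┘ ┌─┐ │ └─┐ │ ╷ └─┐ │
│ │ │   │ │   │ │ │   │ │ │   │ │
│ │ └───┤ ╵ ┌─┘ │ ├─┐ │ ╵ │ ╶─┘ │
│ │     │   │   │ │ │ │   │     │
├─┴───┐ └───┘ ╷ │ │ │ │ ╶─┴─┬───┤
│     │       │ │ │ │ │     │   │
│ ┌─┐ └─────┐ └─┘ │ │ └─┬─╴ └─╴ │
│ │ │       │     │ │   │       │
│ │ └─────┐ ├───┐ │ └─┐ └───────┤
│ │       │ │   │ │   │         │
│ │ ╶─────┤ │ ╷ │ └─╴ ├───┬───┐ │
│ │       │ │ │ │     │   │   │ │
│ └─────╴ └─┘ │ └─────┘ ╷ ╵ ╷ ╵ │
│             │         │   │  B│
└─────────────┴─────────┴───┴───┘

Finding the shortest path through the maze:
Path length: 117 steps
Directions: down → right → right → right → up → right → down → down → left → down → down → left → left → down → down → left → down → right → down → down → right → right → down → right → right → right → down → right → right → up → up → up → up → left → left → down → left → down → left → up → up → right → up → up → up → up → up → right → right → right → up → right → up → right → right → right → right → right → right → down → down → down → down → down → down → down → left → up → up → up → up → up → left → up → left → down → left → left → down → right → down → down → right → right → down → left → left → left → up → up → left → down → left → up → up → left → left → down → down → down → right → right → right → down → down → right → down → down → down → right → down → right → right → right → right → down → down

Solution:

┌─────┬───────────┬─────────────┐
│A    │↱ ↓        │↱ → → → → → ↓│
│ ╶───┘ ╷ ┌───╴ ┌─┘ ╶───┬───┐ ╷ │
│↳ → → ↑│↓│     │↱ ↑    │↓ ↰│ │↓│
│ ╶─┬─┬─┘ ├─────┘ ╶─┬───┘ ╷ └─┤ │
│   │ │↓ ↲│↱ → → ↑  │↓ ← ↲│↑ ↰│↓│
├─╴ ╵ │ ╷ │ ┌─────┐ │ ╶─┬─┴─┐ │ │
│     │↓│ │↑│↓ ← ↰│ │↳ ↓│   │↑│↓│
│ ┌───┘ │ │ │ ┌─┐ ├─┴─┐ │ ╷ ╵ │ │
│ │↓ ← ↲│ │↑│↓│ │↑│↓ ↰│↓│ │  ↑│↓│
│ │ ┌───┘ │ │ │ ╵ ╵ ╷ │ └─┴─┐ │ │
│ │↓│     │↑│↓│  ↑ ↲│↑│↳ → ↓│↑│↓│
├─┘ │ ╶───┤ │ └─────┤ └───╴ │ │ │
│↓ ↲│     │↑│↳ → → ↓│↑ ← ← ↲│↑│↓│
│ ╶─┼─╴ ┌─┘ ├─────┐ ├───┬───┤ ╵ │
│↳ ↓│   │↱ ↑│↓ ← ↰│↓│   │   │↑ ↲│
│ ╷ │ ╶─┤ ┌─┘ ┌─┐ │ └─┐ │ ╷ └─┐ │
│ │↓│   │↑│↓ ↲│ │↑│↳ ↓│ │ │   │ │
│ │ └───┤ ╵ ┌─┘ │ ├─┐ │ ╵ │ ╶─┘ │
│ │↳ → ↓│↑ ↲│   │↑│ │↓│   │     │
├─┴───┐ └───┘ ╷ │ │ │ │ ╶─┴─┬───┤
│     │↳ → → ↓│ │↑│ │↓│     │   │
│ ┌─┐ └─────┐ └─┘ │ │ └─┬─╴ └─╴ │
│ │ │       │↳ → ↑│ │↳ ↓│       │
│ │ └─────┐ ├───┐ │ └─┐ └───────┤
│ │       │ │   │ │   │↳ → → → ↓│
│ │ ╶─────┤ │ ╷ │ └─╴ ├───┬───┐ │
│ │       │ │ │ │     │   │   │↓│
│ └─────╴ └─┘ │ └─────┘ ╷ ╵ ╷ ╵ │
│             │         │   │  B│
└─────────────┴─────────┴───┴───┘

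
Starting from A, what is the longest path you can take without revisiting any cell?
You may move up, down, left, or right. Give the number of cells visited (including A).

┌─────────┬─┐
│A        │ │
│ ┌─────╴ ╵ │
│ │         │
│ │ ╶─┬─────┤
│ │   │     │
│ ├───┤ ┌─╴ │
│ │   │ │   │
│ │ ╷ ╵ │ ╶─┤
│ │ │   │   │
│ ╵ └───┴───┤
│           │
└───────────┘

Finding longest simple path using DFS:
Start: (0, 0)
Longest path visits 20 cells
Path: A → down → down → down → down → down → right → up → up → right → down → right → up → up → right → right → down → left → down → right

Solution:

┌─────────┬─┐
│A        │ │
│ ┌─────╴ ╵ │
│↓│         │
│ │ ╶─┬─────┤
│↓│   │↱ → ↓│
│ ├───┤ ┌─╴ │
│↓│↱ ↓│↑│↓ ↲│
│ │ ╷ ╵ │ ╶─┤
│↓│↑│↳ ↑│↳ B│
│ ╵ └───┴───┤
│↳ ↑        │
└───────────┘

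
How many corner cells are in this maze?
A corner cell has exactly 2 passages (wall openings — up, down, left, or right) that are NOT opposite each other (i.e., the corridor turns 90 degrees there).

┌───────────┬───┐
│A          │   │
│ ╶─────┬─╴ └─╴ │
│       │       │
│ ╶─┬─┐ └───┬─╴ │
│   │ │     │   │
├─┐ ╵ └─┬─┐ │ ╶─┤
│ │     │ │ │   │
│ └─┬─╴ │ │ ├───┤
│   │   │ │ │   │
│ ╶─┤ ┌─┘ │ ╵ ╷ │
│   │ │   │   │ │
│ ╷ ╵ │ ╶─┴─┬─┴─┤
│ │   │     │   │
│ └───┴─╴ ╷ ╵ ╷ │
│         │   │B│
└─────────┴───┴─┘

Counting corner cells (2 non-opposite passages):
Total corners: 32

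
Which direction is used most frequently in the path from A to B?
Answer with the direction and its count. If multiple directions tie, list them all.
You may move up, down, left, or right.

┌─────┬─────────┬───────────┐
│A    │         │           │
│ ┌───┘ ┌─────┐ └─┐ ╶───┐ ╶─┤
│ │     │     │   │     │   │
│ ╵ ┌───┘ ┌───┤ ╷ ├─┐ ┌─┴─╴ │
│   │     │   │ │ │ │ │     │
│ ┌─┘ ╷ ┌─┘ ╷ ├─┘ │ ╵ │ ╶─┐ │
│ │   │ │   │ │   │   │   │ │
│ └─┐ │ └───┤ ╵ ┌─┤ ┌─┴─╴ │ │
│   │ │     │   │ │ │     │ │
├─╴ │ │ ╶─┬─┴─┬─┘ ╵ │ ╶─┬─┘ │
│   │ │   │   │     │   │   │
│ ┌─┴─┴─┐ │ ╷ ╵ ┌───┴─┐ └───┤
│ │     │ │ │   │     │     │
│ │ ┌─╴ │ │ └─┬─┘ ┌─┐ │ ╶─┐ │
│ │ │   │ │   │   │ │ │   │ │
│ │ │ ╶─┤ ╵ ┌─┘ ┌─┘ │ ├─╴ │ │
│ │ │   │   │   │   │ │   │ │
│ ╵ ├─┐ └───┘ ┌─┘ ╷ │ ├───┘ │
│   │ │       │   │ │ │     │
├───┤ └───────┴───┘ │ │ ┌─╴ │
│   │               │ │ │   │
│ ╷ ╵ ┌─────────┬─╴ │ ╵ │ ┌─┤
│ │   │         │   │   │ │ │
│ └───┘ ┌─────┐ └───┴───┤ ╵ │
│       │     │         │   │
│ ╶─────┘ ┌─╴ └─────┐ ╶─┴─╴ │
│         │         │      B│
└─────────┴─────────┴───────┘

Directions: down, down, down, down, right, down, left, down, down, down, down, right, up, up, up, right, right, down, left, down, right, down, right, right, right, up, right, up, right, up, right, right, down, down, down, down, down, right, up, up, right, right, down, left, down, down, right, down
Counts: {'down': 21, 'right': 16, 'left': 3, 'up': 8}
Most common: down (21 times)

Solution:

┌─────┬─────────┬───────────┐
│A    │         │           │
│ ┌───┘ ┌─────┐ └─┐ ╶───┐ ╶─┤
│↓│     │     │   │     │   │
│ ╵ ┌───┘ ┌───┤ ╷ ├─┐ ┌─┴─╴ │
│↓  │     │   │ │ │ │ │     │
│ ┌─┘ ╷ ┌─┘ ╷ ├─┘ │ ╵ │ ╶─┐ │
│↓│   │ │   │ │   │   │   │ │
│ └─┐ │ └───┤ ╵ ┌─┤ ┌─┴─╴ │ │
│↳ ↓│ │     │   │ │ │     │ │
├─╴ │ │ ╶─┬─┴─┬─┘ ╵ │ ╶─┬─┘ │
│↓ ↲│ │   │   │     │   │   │
│ ┌─┴─┴─┐ │ ╷ ╵ ┌───┴─┐ └───┤
│↓│↱ → ↓│ │ │   │↱ → ↓│     │
│ │ ┌─╴ │ │ └─┬─┘ ┌─┐ │ ╶─┐ │
│↓│↑│↓ ↲│ │   │↱ ↑│ │↓│   │ │
│ │ │ ╶─┤ ╵ ┌─┘ ┌─┘ │ ├─╴ │ │
│↓│↑│↳ ↓│   │↱ ↑│   │↓│   │ │
│ ╵ ├─┐ └───┘ ┌─┘ ╷ │ ├───┘ │
│↳ ↑│ │↳ → → ↑│   │ │↓│↱ → ↓│
├───┤ └───────┴───┘ │ │ ┌─╴ │
│   │               │↓│↑│↓ ↲│
│ ╷ ╵ ┌─────────┬─╴ │ ╵ │ ┌─┤
│ │   │         │   │↳ ↑│↓│ │
│ └───┘ ┌─────┐ └───┴───┤ ╵ │
│       │     │         │↳ ↓│
│ ╶─────┘ ┌─╴ └─────┐ ╶─┴─╴ │
│         │         │      B│
└─────────┴─────────┴───────┘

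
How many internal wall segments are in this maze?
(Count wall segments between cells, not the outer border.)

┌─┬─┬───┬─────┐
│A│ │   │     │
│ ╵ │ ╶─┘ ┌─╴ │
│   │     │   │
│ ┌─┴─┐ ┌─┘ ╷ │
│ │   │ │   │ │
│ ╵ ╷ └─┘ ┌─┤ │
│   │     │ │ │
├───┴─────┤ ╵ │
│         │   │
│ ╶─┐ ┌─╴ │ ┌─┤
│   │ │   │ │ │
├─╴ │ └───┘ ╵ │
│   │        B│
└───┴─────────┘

Counting internal wall segments:
Total internal walls: 36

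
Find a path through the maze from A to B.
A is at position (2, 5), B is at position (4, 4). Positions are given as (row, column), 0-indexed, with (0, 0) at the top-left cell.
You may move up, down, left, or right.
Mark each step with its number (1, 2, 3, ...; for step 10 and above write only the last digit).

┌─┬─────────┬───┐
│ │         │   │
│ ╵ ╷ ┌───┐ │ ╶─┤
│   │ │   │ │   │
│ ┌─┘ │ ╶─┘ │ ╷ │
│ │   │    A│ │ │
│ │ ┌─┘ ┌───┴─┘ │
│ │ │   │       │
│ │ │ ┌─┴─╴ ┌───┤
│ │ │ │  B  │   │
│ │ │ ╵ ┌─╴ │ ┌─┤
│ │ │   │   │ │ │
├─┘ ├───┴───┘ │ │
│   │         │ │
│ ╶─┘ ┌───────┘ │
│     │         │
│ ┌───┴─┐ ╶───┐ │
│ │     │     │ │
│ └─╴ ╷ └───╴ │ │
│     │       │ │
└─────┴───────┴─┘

Finding the shortest path from (2, 5) to (4, 4):
Path length: 9 steps
Directions: left → left → down → left → down → down → right → up → right

Solution:

┌─┬─────────┬───┐
│ │         │   │
│ ╵ ╷ ┌───┐ │ ╶─┤
│   │ │   │ │   │
│ ┌─┘ │ ╶─┘ │ ╷ │
│ │   │2 1 A│ │ │
│ │ ┌─┘ ┌───┴─┘ │
│ │ │4 3│       │
│ │ │ ┌─┴─╴ ┌───┤
│ │ │5│8 B  │   │
│ │ │ ╵ ┌─╴ │ ┌─┤
│ │ │6 7│   │ │ │
├─┘ ├───┴───┘ │ │
│   │         │ │
│ ╶─┘ ┌───────┘ │
│     │         │
│ ┌───┴─┐ ╶───┐ │
│ │     │     │ │
│ └─╴ ╷ └───╴ │ │
│     │       │ │
└─────┴───────┴─┘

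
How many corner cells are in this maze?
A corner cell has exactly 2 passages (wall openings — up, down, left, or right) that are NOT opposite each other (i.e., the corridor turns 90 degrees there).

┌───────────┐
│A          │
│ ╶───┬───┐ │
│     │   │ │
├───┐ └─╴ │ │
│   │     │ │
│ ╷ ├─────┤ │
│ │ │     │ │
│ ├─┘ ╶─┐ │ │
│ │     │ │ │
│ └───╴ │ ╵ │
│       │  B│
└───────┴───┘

Counting corner cells (2 non-opposite passages):
Total corners: 16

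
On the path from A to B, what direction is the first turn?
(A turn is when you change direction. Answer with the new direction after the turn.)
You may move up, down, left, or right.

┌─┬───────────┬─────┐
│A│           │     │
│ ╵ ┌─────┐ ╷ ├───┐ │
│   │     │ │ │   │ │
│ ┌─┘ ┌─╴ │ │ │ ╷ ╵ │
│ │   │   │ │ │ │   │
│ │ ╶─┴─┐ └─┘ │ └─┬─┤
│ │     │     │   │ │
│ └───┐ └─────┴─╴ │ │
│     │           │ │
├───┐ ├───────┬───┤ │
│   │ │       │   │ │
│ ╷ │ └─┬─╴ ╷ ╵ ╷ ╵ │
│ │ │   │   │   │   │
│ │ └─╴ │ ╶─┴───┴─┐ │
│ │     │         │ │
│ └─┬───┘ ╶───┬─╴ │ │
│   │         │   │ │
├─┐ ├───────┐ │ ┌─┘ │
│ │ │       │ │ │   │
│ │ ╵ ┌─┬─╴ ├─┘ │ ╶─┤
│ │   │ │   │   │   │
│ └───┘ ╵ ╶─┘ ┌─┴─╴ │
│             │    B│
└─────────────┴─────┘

Directions: down, down, down, down, right, right, down, down, right, down, left, left, up, up, left, down, down, down, right, down, down, right, up, right, right, right, down, left, down, right, right, up, right, up, up, right, up, left, left, left, left, up, right, up, right, down, right, up, right, down, right, down, down, down, left, down, right, down
First turn direction: right

Solution:

┌─┬───────────┬─────┐
│A│           │     │
│ ╵ ┌─────┐ ╷ ├───┐ │
│↓  │     │ │ │   │ │
│ ┌─┘ ┌─╴ │ │ │ ╷ ╵ │
│↓│   │   │ │ │ │   │
│ │ ╶─┴─┐ └─┘ │ └─┬─┤
│↓│     │     │   │ │
│ └───┐ └─────┴─╴ │ │
│↳ → ↓│           │ │
├───┐ ├───────┬───┤ │
│↓ ↰│↓│    ↱ ↓│↱ ↓│ │
│ ╷ │ └─┬─╴ ╷ ╵ ╷ ╵ │
│↓│↑│↳ ↓│↱ ↑│↳ ↑│↳ ↓│
│ │ └─╴ │ ╶─┴───┴─┐ │
│↓│↑ ← ↲│↑ ← ← ← ↰│↓│
│ └─┬───┘ ╶───┬─╴ │ │
│↳ ↓│         │↱ ↑│↓│
├─┐ ├───────┐ │ ┌─┘ │
│ │↓│↱ → → ↓│ │↑│↓ ↲│
│ │ ╵ ┌─┬─╴ ├─┘ │ ╶─┤
│ │↳ ↑│ │↓ ↲│↱ ↑│↳ ↓│
│ └───┘ ╵ ╶─┘ ┌─┴─╴ │
│        ↳ → ↑│    B│
└─────────────┴─────┘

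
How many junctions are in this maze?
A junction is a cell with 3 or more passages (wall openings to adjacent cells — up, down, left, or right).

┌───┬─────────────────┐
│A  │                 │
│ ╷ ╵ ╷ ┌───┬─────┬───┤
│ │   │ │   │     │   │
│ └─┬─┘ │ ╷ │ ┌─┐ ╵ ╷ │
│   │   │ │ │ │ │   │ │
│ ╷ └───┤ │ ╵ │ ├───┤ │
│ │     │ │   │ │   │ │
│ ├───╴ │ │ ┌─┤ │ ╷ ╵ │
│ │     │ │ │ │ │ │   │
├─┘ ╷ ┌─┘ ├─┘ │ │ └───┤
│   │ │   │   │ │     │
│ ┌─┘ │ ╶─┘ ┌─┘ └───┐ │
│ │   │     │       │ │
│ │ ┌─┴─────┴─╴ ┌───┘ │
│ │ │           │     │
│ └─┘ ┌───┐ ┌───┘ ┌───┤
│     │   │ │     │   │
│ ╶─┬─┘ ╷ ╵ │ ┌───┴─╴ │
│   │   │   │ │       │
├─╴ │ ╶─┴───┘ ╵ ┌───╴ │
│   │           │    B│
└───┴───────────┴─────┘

Checking each cell for number of passages:

Junctions found (3+ passages):
  (0, 3): 3 passages
  (2, 0): 3 passages
  (3, 5): 3 passages
  (4, 2): 3 passages
  (6, 7): 4 passages
  (7, 5): 3 passages
  (8, 0): 3 passages
  (9, 10): 3 passages
  (10, 6): 3 passages
Total junctions: 9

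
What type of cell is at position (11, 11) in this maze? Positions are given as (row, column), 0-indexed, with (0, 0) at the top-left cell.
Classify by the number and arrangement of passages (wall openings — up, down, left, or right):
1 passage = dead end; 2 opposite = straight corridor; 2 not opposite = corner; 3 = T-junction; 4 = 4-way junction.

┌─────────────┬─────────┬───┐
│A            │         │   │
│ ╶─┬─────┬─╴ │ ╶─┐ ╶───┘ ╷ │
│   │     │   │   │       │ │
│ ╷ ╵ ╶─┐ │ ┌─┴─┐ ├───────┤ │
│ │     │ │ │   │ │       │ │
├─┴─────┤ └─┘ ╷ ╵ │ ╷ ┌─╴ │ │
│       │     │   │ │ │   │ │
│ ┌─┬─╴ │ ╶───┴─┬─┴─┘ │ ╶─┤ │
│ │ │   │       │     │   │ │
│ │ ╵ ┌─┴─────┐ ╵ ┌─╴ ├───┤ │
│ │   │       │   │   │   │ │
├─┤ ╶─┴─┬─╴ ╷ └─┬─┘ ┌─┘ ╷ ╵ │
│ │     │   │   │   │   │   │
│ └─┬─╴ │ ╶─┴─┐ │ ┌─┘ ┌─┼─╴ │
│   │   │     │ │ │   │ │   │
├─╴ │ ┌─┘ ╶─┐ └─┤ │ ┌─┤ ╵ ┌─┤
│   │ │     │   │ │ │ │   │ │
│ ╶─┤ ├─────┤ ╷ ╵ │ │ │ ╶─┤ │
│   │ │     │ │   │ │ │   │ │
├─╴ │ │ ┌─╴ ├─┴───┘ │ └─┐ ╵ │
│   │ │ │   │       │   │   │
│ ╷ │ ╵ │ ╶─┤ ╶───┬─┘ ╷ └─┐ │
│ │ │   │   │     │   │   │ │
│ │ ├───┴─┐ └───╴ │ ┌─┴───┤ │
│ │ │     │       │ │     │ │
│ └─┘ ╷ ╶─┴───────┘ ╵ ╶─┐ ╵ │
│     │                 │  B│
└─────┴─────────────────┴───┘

Checking cell at (11, 11):
Number of passages: 2
Cell type: corner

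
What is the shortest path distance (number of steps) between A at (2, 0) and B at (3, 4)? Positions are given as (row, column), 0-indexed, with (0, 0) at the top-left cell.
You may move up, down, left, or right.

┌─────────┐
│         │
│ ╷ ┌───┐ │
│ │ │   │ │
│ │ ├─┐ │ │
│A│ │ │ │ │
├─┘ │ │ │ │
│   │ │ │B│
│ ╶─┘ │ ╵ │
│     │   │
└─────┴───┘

Finding path from (2, 0) to (3, 4):
Path: (2,0) → (1,0) → (0,0) → (0,1) → (0,2) → (0,3) → (0,4) → (1,4) → (2,4) → (3,4)
Distance: 9 steps

Solution:

┌─────────┐
│↱ → → → ↓│
│ ╷ ┌───┐ │
│↑│ │   │↓│
│ │ ├─┐ │ │
│A│ │ │ │↓│
├─┘ │ │ │ │
│   │ │ │B│
│ ╶─┘ │ ╵ │
│     │   │
└─────┴───┘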